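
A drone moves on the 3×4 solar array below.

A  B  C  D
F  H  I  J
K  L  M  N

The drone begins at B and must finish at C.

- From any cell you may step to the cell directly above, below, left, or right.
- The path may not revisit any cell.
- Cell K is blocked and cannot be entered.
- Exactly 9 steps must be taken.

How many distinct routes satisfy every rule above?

Need simple routes of exactly 9 moves from B to C (Manhattan distance 1, so 4 moves are spent on a detour and 4 undoing it).
Enumerating: B A F H L M I J D C | B A F H L M N J D C | B A F H L M N J I C | B A F H I M N J D C.
That gives 4 routes.

4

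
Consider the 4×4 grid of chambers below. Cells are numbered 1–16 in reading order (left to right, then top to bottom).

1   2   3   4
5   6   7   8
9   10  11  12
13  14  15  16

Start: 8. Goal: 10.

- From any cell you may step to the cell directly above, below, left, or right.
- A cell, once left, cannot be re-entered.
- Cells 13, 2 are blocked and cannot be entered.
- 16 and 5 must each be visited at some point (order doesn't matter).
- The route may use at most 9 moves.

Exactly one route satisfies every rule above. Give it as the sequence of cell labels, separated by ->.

8 -> 12 -> 16 -> 15 -> 11 -> 7 -> 6 -> 5 -> 9 -> 10

The budget equals the shortest possible length, so every move has to be on a shortest route through the required cells.
Route from 8: down 2 to 16, left 1 to 15, up 2 to 7, left 2 to 5, down 1 to 9, right 1 to 10 — 9 moves in all.
Check: all required cells visited; 9 ≤ 9 moves.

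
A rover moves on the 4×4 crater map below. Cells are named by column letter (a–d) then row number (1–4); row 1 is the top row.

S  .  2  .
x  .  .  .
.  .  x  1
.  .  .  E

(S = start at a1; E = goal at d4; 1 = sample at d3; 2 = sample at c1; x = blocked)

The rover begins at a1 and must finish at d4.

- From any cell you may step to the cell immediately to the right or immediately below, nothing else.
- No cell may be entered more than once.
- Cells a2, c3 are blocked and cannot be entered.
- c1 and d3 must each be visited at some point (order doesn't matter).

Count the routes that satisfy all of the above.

A right/down-only route from a1 to d4 makes exactly 3 down-moves and 3 right-moves in some order.
With no other constraints that would be C(6,3) = 20 routes.
A monotone route can only reach the required cells in the order c1, d3, so split there and multiply the segment counts (each segment already excludes blocked cells): a1→c1: 1; c1→d3: 2; d3→d4: 1; product = 2.
That gives 2 routes.

2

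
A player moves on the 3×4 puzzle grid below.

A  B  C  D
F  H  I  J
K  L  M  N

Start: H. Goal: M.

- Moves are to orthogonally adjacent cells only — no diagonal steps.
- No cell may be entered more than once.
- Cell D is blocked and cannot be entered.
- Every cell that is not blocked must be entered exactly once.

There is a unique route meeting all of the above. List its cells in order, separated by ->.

H -> L -> K -> F -> A -> B -> C -> I -> J -> N -> M

Need to visit all 11 open cells exactly once, starting at H and ending at M.
Cell K has only two open neighbours (F and L), so the path must pass straight through it: one of those is the cell it's entered from and the other is where it exits.
Route from H: down 1 to L, left 1 to K, up 2 to A, right 2 to C, down 1 to I, right 1 to J, down 1 to N, left 1 to M — 10 moves in all.
Check: all 11 open cells covered.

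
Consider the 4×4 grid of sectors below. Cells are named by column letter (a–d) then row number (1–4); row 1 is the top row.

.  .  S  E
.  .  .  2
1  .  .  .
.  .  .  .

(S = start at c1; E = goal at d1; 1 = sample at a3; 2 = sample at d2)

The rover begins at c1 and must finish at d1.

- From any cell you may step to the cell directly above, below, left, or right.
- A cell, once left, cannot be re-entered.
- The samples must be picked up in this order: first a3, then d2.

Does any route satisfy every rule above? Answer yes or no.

yes

One route that works: c1 → c2 → b2 → a2 → a3 → b3 → c3 → d3 → d2 → d1.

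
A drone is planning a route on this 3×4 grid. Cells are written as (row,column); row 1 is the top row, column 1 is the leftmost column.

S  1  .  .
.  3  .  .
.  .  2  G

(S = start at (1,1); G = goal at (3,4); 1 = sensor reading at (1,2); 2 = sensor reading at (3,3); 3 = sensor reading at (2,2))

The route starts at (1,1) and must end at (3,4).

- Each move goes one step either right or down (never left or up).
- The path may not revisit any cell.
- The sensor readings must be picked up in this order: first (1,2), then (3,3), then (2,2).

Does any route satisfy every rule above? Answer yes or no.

no

(2,2) lies above (3,3), so going from (3,3) to (2,2) would need an upward move — but moves only go right/down, so (3,3) cannot be visited before (2,2).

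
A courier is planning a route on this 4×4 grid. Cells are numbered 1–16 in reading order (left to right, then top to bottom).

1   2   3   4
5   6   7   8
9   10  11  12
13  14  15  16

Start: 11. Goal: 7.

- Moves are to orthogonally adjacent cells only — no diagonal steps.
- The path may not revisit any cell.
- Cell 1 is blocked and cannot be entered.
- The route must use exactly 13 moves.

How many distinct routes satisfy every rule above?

5

Need simple routes of exactly 13 moves from 11 to 7 (Manhattan distance 1, so 6 moves are spent on a detour and 6 undoing it).
Enumerating: 11 10 6 5 9 13 14 15 16 12 8 4 3 7 | 11 10 9 13 14 15 16 12 8 4 3 2 6 7 | 11 12 16 15 14 10 9 5 6 2 3 4 8 7 | 11 12 16 15 14 13 9 5 6 2 3 4 8 7 | 11 12 16 15 14 13 9 10 6 2 3 4 8 7.
That gives 5 routes.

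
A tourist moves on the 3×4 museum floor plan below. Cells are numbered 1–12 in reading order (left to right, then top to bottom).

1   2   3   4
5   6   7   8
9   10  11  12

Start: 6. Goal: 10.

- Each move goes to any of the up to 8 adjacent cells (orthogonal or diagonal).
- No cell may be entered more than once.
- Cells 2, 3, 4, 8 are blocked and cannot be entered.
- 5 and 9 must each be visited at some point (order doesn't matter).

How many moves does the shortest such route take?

Any route passes through 5 and 9 in some order between 6 and 10. Summing Chebyshev distances along each leg and taking the cheapest ordering (6 → 5 → 9 → 10) gives a lower bound of 1 + 1 + 1 = 3 moves.
A route of 3 moves achieves this: 6 → 5 → 9 → 10.
Since 3 matches the lower bound, it is optimal.

3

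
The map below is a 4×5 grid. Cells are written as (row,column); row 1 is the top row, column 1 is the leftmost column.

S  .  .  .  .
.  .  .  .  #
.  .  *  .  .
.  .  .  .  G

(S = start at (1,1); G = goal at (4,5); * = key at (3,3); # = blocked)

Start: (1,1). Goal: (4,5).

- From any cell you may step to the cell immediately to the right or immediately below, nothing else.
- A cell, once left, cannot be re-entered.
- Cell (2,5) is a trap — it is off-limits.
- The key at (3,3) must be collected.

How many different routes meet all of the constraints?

18

A right/down-only route from (1,1) to (4,5) makes exactly 3 down-moves and 4 right-moves in some order.
With no other constraints that would be C(7,3) = 35 routes.
Split at (3,3) and multiply the segment counts (each segment already excludes blocked cells): (1,1)→(3,3): 6; (3,3)→(4,5): 3; product = 18.
That gives 18 routes.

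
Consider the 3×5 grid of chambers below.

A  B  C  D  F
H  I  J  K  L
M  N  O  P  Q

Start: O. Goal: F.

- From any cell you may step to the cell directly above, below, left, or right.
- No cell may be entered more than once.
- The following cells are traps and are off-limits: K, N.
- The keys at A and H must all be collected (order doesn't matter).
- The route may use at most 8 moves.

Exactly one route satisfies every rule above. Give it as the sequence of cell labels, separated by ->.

The 8-move cap with required stops at A, H leaves no slack for detours.
Route from O: up to J, 2× left (reaching H), up to A, 4× right (reaching F) — 8 moves in all.
Check: all required cells visited; 8 ≤ 8 moves.

O -> J -> I -> H -> A -> B -> C -> D -> F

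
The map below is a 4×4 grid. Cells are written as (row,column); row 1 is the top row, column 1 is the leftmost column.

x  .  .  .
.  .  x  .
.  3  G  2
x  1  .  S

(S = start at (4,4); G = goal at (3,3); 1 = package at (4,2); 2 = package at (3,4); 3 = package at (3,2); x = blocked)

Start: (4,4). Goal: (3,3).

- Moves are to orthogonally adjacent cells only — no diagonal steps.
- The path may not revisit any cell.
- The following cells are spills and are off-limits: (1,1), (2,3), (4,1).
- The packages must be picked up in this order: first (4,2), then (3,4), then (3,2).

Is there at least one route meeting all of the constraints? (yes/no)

Ignoring the required order, 4 revisit-free routes from (4,4) to (3,3) pass through all of (4,2), (3,4), and (3,2); the waypoint orders that occur are (3,4) → (3,2) → (4,2) (2); (4,2) → (3,2) → (3,4) (2) — never (4,2) → (3,4) → (3,2).

no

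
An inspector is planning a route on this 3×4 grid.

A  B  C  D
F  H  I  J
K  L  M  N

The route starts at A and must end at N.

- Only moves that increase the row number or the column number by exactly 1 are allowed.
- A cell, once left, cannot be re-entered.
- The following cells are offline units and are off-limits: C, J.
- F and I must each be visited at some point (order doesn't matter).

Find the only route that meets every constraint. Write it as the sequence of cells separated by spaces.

A F H I M N

Moves only go right or down, so the column and row indices never decrease.
Route from A: down 1 to F, right 2 to I, down 1 to M, right 1 to N — 5 moves in all.
Check: all required cells visited.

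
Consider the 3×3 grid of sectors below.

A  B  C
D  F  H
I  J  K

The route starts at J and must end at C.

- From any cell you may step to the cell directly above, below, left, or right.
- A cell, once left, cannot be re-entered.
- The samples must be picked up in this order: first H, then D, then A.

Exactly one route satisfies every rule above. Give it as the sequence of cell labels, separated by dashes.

The waypoints must appear in the order H, D, A, with no cell reused.
Route from J: right to K, up to H, 2× left (reaching D), up to A, 2× right (reaching C) — 7 moves in all.
Check: order respected (H at step 2, D at step 4, A at step 5).

J - K - H - F - D - A - B - C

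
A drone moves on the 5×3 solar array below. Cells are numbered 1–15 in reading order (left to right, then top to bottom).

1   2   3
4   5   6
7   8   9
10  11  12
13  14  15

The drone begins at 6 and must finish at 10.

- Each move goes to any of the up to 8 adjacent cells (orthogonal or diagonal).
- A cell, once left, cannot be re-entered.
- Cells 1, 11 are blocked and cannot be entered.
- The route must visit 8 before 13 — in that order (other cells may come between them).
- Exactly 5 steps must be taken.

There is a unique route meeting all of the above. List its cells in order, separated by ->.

The waypoints must appear in the order 8, 13, with no cell reused.
Route from 6: down-left 1 to 8, down-right 1 to 12, down-left 1 to 14, left 1 to 13, up 1 to 10 — 5 moves in all.
Check: order respected (8 at step 1, 13 at step 4); 5 moves as required.

6 -> 8 -> 12 -> 14 -> 13 -> 10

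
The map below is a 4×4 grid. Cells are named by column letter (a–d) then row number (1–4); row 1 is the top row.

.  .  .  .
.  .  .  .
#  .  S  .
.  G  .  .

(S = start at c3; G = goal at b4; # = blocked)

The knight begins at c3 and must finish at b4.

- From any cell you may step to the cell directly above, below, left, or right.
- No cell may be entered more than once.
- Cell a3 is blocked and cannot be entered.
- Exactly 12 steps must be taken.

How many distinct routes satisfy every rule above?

Need simple routes of exactly 12 moves from c3 to b4 (Manhattan distance 2, so 5 moves are spent on a detour and 5 undoing it).
Enumerating: c3 c2 b2 a2 a1 b1 c1 d1 d2 d3 d4 c4 b4 | c3 c4 d4 d3 d2 d1 c1 b1 a1 a2 b2 b3 b4 | c3 c4 d4 d3 d2 c2 c1 b1 a1 a2 b2 b3 b4 | c3 b3 b2 a2 a1 b1 c1 c2 d2 d3 d4 c4 b4 | c3 b3 b2 a2 a1 b1 c1 d1 d2 d3 d4 c4 b4.
That gives 5 routes.

5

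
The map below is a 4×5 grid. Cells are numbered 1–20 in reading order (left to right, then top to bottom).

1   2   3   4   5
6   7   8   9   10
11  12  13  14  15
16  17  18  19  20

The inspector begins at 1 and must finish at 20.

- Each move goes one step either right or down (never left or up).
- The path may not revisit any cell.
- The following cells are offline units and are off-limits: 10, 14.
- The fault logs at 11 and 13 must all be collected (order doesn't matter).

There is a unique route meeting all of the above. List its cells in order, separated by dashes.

1 - 6 - 11 - 12 - 13 - 18 - 19 - 20

Moves only go right or down, so the column and row indices never decrease.
Route from 1: down 2 to 11, right 2 to 13, down 1 to 18, right 2 to 20 — 7 moves in all.
Check: all required cells visited.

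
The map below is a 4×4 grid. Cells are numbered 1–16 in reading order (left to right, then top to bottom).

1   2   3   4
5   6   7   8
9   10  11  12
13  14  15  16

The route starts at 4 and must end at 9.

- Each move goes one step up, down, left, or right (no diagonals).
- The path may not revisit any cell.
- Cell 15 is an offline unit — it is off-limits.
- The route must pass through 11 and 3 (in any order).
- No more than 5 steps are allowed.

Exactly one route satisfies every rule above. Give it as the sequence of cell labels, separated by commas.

The 5-move cap with required stops at 11, 3 leaves no slack for detours.
Route from 4: left to 3, 2× down (reaching 11), 2× left (reaching 9) — 5 moves in all.
Check: all required cells visited; 5 ≤ 5 moves.

4, 3, 7, 11, 10, 9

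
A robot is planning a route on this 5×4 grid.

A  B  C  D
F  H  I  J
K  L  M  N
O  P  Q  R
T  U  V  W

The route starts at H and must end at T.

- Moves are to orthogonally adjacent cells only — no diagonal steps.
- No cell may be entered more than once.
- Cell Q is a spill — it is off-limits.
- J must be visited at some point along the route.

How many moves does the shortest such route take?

Any route passes through J somewhere between H and T. Summing Manhattan distances along the two legs (H → J → T) gives a lower bound of 2 + 6 = 8 moves.
A route of 8 moves achieves this: H → I → J → N → R → W → V → U → T.
Since 8 matches the lower bound, it is optimal.

8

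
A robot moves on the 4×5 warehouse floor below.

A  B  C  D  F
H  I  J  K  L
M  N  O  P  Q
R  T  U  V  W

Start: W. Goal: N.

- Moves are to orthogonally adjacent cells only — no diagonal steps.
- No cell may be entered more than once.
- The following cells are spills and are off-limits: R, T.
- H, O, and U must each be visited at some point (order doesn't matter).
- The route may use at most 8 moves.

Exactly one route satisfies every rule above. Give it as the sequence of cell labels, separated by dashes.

The 8-move cap with required stops at H, O, U leaves no slack for detours.
Route from W: 2× left (reaching U), 2× up (reaching J), 2× left (reaching H), down to M, right to N — 8 moves in all.
Check: all required cells visited; 8 ≤ 8 moves.

W - V - U - O - J - I - H - M - N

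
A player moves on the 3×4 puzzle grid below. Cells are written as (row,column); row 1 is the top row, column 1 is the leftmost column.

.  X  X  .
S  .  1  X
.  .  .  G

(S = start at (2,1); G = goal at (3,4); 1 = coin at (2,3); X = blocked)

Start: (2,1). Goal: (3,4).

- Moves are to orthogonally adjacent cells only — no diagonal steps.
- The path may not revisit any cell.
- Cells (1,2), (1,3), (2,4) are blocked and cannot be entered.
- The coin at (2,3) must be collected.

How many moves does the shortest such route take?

4

Any route passes through (2,3) somewhere between (2,1) and (3,4). Summing Manhattan distances along the two legs ((2,1) → (2,3) → (3,4)) gives a lower bound of 2 + 2 = 4 moves.
A route of 4 moves achieves this: (2,1) → (2,2) → (2,3) → (3,3) → (3,4).
Since 4 matches the lower bound, it is optimal.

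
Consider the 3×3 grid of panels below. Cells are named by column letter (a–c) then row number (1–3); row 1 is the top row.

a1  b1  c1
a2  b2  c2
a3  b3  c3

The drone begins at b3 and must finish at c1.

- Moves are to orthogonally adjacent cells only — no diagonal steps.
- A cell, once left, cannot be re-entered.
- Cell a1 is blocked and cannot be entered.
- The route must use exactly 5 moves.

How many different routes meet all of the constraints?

Need simple routes of exactly 5 moves from b3 to c1 (Manhattan distance 3, so 1 moves are spent on a detour and 1 undoing it).
Enumerating: b3 a3 a2 b2 b1 c1 | b3 a3 a2 b2 c2 c1 | b3 c3 c2 b2 b1 c1.
That gives 3 routes.

3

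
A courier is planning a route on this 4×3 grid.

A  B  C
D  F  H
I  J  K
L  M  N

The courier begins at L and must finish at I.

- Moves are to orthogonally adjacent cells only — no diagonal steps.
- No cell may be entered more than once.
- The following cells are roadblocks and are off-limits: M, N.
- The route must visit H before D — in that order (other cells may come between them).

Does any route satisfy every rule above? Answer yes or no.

Every way from L to H runs through I — but I is where the route must end, so it would be entered once on the way to H and again at the finish.

no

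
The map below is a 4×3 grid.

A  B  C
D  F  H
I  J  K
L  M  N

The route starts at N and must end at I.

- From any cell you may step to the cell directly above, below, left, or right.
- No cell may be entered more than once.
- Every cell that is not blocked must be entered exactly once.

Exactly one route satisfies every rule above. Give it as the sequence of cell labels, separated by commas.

Need to visit all 12 open cells exactly once, starting at N and ending at I.
Cell L has only two open neighbours (I and M), so the path must pass straight through it: one of those is the cell it's entered from and the other is where it exits.
Route from N: up 3 to C, left 2 to A, down 1 to D, right 1 to F, down 2 to M, left 1 to L, up 1 to I — 11 moves in all.
Check: all 12 open cells covered.

N, K, H, C, B, A, D, F, J, M, L, I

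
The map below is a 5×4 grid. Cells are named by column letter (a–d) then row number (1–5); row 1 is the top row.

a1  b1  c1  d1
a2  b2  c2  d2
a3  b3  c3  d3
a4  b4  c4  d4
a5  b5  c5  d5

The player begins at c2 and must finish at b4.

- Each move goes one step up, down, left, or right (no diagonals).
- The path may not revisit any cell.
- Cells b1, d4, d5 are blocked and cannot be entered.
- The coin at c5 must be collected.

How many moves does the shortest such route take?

Any route passes through c5 somewhere between c2 and b4. Summing Manhattan distances along the two legs (c2 → c5 → b4) gives a lower bound of 3 + 2 = 5 moves.
A route of 5 moves achieves this: c2 → c3 → c4 → c5 → b5 → b4.
Since 5 matches the lower bound, it is optimal.

5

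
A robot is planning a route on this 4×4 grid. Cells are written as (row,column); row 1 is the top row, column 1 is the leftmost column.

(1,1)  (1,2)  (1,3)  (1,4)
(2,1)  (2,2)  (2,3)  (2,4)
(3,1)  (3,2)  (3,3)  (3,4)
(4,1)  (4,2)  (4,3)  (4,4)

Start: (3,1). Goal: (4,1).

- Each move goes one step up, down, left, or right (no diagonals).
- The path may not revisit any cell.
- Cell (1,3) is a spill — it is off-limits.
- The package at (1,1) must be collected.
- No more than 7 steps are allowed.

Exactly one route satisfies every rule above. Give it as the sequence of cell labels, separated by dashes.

Any route must reach (1,1) and still end at (4,1) within 7 moves, so the order of the required stops is forced.
Route from (3,1): 2× up (reaching (1,1)), right to (1,2), 3× down (reaching (4,2)), left to (4,1) — 7 moves in all.
Check: all required cells visited; 7 ≤ 7 moves.

(3,1) - (2,1) - (1,1) - (1,2) - (2,2) - (3,2) - (4,2) - (4,1)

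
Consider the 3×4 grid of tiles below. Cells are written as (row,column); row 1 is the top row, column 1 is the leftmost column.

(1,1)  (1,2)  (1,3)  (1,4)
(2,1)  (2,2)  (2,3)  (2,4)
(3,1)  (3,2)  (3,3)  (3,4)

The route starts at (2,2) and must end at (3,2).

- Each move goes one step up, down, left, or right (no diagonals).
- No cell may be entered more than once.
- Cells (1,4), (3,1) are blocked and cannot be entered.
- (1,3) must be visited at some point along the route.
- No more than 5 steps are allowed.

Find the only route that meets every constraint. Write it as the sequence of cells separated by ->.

The 5-move cap with required stops at (1,3) leaves no slack for detours.
Route from (2,2): up 1 to (1,2), right 1 to (1,3), down 2 to (3,3), left 1 to (3,2) — 5 moves in all.
Check: all required cells visited; 5 ≤ 5 moves.

(2,2) -> (1,2) -> (1,3) -> (2,3) -> (3,3) -> (3,2)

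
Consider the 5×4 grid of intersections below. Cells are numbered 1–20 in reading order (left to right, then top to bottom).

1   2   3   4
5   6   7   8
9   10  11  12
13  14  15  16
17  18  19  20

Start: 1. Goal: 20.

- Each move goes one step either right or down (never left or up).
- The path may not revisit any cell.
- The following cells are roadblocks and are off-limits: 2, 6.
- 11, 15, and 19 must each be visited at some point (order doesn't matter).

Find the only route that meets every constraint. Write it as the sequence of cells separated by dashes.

Moves only go right or down, so the column and row indices never decrease.
Route from 1: 2× down (reaching 9), 2× right (reaching 11), 2× down (reaching 19), right to 20 — 7 moves in all.
Check: all required cells visited.

1 - 5 - 9 - 10 - 11 - 15 - 19 - 20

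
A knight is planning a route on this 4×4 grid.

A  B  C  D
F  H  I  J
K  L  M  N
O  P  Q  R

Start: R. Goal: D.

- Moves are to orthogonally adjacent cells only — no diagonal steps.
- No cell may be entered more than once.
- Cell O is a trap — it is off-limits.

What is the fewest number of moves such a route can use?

The Manhattan distance from R to D is |4−1| + |4−4| = 3, so at least 3 moves are needed.
A route of 3 moves achieves this: R → N → J → D.
Since 3 matches the lower bound, it is optimal.

3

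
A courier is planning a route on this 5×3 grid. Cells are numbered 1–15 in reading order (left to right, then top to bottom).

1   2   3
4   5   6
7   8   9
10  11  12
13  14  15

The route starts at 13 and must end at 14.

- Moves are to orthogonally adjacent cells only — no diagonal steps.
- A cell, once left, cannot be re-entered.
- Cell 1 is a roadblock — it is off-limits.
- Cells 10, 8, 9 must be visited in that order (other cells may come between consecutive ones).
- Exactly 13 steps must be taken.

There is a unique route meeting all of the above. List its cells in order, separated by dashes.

13 - 10 - 11 - 8 - 7 - 4 - 5 - 2 - 3 - 6 - 9 - 12 - 15 - 14

The waypoints must appear in the order 10, 8, 9, with no cell reused.
Route from 13: up to 10, right to 11, up to 8, left to 7, up to 4, right to 5, up to 2, right to 3, 4× down (reaching 15), left to 14 — 13 moves in all.
Check: order respected (10 at step 1, 8 at step 3, 9 at step 10); 13 moves as required.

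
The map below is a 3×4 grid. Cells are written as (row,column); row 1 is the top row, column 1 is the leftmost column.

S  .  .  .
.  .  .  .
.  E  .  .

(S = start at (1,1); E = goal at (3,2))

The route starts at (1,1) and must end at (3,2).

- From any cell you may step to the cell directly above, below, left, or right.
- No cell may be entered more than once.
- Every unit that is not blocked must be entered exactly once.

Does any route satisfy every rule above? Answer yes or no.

yes

One route that works: (1,1) → (1,2) → (1,3) → (1,4) → (2,4) → (3,4) → (3,3) → (2,3) → (2,2) → (2,1) → (3,1) → (3,2).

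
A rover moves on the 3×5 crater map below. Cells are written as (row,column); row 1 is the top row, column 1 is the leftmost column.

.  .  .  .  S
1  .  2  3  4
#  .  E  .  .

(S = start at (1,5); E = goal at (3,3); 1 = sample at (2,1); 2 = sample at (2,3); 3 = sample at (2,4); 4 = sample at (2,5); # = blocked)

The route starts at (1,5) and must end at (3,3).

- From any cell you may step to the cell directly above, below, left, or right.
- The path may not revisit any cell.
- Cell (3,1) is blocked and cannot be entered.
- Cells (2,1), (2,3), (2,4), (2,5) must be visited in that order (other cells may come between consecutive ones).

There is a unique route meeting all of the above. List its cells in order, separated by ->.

(1,5) -> (1,4) -> (1,3) -> (1,2) -> (1,1) -> (2,1) -> (2,2) -> (2,3) -> (2,4) -> (2,5) -> (3,5) -> (3,4) -> (3,3)

The waypoints must appear in the order (2,1), (2,3), (2,4), (2,5), with no cell reused.
Route from (1,5): left 4 to (1,1), down 1 to (2,1), right 4 to (2,5), down 1 to (3,5), left 2 to (3,3) — 12 moves in all.
Check: order respected (1 at step 5, 2 at step 7, 3 at step 8, 4 at step 9).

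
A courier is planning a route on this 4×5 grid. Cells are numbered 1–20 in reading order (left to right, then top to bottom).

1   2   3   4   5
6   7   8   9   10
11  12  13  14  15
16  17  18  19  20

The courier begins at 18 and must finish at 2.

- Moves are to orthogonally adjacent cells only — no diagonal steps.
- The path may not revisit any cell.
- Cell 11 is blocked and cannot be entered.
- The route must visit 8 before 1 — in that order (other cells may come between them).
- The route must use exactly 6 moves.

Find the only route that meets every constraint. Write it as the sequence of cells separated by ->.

The waypoints must appear in the order 8, 1, with no cell reused.
Route from 18: up 2 to 8, left 2 to 6, up 1 to 1, right 1 to 2 — 6 moves in all.
Check: order respected (8 at step 2, 1 at step 5); 6 moves as required.

18 -> 13 -> 8 -> 7 -> 6 -> 1 -> 2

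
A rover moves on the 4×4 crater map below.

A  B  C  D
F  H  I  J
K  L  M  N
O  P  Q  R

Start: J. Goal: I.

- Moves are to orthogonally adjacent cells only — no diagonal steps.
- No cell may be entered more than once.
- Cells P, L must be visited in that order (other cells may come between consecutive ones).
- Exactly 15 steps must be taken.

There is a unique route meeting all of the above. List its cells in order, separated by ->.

The waypoints must appear in the order P, L, with no cell reused.
Route from J: up to D, 3× left (reaching A), 3× down (reaching O), 3× right (reaching R), up to N, 2× left (reaching L), up to H, right to I — 15 moves in all.
Check: order respected (P at step 8, L at step 13); 15 moves as required.

J -> D -> C -> B -> A -> F -> K -> O -> P -> Q -> R -> N -> M -> L -> H -> I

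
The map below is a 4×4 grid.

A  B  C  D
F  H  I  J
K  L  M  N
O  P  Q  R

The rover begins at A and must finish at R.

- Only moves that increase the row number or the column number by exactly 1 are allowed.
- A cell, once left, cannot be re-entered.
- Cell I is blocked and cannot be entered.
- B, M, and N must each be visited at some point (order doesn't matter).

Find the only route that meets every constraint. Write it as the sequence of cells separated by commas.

A, B, H, L, M, N, R

Moves only go right or down, so the column and row indices never decrease.
Route from A: right 1 to B, down 2 to L, right 2 to N, down 1 to R — 6 moves in all.
Check: all required cells visited.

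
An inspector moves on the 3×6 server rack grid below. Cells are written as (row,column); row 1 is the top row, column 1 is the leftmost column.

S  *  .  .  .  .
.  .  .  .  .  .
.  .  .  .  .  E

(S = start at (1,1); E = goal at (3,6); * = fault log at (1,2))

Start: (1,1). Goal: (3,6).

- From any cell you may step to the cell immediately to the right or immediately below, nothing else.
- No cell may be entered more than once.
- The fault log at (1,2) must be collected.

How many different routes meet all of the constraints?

A right/down-only route from (1,1) to (3,6) makes exactly 2 down-moves and 5 right-moves in some order.
With no other constraints that would be C(7,2) = 21 routes.
Split at (1,2) and multiply the segment counts: (1,1)→(1,2): 1; (1,2)→(3,6): 15; product = 15.
That gives 15 routes.

15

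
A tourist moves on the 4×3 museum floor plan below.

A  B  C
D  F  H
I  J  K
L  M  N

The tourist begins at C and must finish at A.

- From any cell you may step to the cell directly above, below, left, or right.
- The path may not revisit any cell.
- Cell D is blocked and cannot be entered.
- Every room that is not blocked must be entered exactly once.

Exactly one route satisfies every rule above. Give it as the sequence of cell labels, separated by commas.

C, H, K, N, M, L, I, J, F, B, A

Need to visit all 11 open cells exactly once, starting at C and ending at A.
Route from C: down 3 to N, left 2 to L, up 1 to I, right 1 to J, up 2 to B, left 1 to A — 10 moves in all.
Check: all 11 open cells covered.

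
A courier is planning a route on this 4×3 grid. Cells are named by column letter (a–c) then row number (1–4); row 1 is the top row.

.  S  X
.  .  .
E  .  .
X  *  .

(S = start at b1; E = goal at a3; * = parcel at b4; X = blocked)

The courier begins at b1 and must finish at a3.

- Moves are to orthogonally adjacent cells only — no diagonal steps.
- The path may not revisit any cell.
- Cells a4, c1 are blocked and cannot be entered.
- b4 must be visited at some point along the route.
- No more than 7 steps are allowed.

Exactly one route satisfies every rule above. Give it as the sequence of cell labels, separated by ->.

Any route must reach b4 and still end at a3 within 7 moves, so the order of the required stops is forced.
Route from b1: down to b2, right to c2, 2× down (reaching c4), left to b4, up to b3, left to a3 — 7 moves in all.
Check: all required cells visited; 7 ≤ 7 moves.

b1 -> b2 -> c2 -> c3 -> c4 -> b4 -> b3 -> a3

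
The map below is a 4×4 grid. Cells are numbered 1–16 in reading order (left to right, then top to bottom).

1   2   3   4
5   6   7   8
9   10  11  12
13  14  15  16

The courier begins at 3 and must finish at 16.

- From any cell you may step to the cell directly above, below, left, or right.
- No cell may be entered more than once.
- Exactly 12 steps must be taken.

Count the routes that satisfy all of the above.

Need simple routes of exactly 12 moves from 3 to 16 (Manhattan distance 4, so 4 moves are spent on a detour and 4 undoing it).
Branch systematically from the start, pruning whenever the remaining move budget drops below the Manhattan distance to 16 or differs from it in parity. Grouping the completions by first move — via 7: 6; via 2: 16; via 4: 14 — and summing: 6 + 16 + 14 = 36.
That gives 36 routes.

36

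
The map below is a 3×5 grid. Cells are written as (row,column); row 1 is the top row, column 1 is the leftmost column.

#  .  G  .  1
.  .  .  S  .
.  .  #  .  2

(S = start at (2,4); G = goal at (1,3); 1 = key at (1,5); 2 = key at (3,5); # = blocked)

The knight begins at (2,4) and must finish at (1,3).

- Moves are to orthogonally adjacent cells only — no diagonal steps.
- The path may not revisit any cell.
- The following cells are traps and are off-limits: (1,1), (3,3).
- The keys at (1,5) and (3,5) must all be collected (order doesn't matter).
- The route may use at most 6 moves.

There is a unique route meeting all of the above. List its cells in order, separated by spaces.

The budget equals the shortest possible length, so every move has to be on a shortest route through the required cells.
Route from (2,4): down to (3,4), right to (3,5), 2× up (reaching (1,5)), 2× left (reaching (1,3)) — 6 moves in all.
Check: all required cells visited; 6 ≤ 6 moves.

(2,4) (3,4) (3,5) (2,5) (1,5) (1,4) (1,3)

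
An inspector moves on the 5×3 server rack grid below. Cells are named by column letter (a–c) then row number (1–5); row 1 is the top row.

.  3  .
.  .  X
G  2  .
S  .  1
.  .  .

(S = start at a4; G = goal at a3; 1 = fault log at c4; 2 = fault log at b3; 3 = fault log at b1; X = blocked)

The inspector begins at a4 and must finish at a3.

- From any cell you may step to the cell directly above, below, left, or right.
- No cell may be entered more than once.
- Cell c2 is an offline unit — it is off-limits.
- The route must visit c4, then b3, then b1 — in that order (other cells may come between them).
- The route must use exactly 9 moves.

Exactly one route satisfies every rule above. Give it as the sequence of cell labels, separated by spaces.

a4 b4 c4 c3 b3 b2 b1 a1 a2 a3

The waypoints must appear in the order c4, b3, b1, with no cell reused.
Route from a4: right 2 to c4, up 1 to c3, left 1 to b3, up 2 to b1, left 1 to a1, down 2 to a3 — 9 moves in all.
Check: order respected (1 at step 2, 2 at step 4, 3 at step 6); 9 moves as required.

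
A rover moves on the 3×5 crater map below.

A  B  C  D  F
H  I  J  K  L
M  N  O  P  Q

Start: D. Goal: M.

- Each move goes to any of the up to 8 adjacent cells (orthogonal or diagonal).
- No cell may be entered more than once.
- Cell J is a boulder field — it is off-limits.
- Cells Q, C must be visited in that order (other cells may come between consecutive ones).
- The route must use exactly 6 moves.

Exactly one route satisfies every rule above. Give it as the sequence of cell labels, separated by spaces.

D L Q K C I M

The waypoints must appear in the order Q, C, with no cell reused.
Route from D: down-right to L, down to Q, 2× up-left (reaching C), 2× down-left (reaching M) — 6 moves in all.
Check: order respected (Q at step 2, C at step 4); 6 moves as required.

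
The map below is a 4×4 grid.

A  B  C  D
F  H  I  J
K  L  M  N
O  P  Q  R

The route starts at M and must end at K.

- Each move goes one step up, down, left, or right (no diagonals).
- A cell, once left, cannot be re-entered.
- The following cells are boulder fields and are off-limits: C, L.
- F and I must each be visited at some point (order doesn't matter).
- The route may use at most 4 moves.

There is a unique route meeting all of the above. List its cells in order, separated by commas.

M, I, H, F, K

Any route must reach F and I and still end at K within 4 moves, so the order of the required stops is forced.
Route from M: up to I, 2× left (reaching F), down to K — 4 moves in all.
Check: all required cells visited; 4 ≤ 4 moves.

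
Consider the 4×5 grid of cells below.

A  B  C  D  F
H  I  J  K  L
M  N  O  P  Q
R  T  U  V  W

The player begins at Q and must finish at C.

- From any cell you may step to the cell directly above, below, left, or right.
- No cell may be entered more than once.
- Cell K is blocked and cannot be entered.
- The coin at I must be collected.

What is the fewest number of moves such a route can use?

Any route passes through I somewhere between Q and C. Summing Manhattan distances along the two legs (Q → I → C) gives a lower bound of 4 + 2 = 6 moves.
A route of 6 moves achieves this: Q → P → O → J → I → B → C.
Since 6 matches the lower bound, it is optimal.

6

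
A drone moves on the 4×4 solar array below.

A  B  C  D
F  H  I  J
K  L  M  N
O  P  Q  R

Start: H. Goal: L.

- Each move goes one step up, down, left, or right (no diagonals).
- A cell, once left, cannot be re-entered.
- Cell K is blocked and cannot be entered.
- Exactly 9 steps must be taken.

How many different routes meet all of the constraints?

15

Need simple routes of exactly 9 moves from H to L (Manhattan distance 1, so 4 moves are spent on a detour and 4 undoing it).
Branch systematically from the start, pruning whenever the remaining move budget drops below the Manhattan distance to L or differs from it in parity. Grouping the completions by first move — via B: 8; via F: 4; via I: 3 (no valid completion starts via L) — and summing: 8 + 4 + 3 = 15.
That gives 15 routes.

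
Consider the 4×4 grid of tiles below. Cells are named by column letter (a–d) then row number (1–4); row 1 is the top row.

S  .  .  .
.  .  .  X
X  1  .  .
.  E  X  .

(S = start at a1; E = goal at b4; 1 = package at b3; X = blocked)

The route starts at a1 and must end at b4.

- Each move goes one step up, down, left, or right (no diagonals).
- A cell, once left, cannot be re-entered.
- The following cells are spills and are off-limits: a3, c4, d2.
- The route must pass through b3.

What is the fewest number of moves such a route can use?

4

Any route passes through b3 somewhere between a1 and b4. Summing Manhattan distances along the two legs (a1 → b3 → b4) gives a lower bound of 3 + 1 = 4 moves.
A route of 4 moves achieves this: a1 → a2 → b2 → b3 → b4.
Since 4 matches the lower bound, it is optimal.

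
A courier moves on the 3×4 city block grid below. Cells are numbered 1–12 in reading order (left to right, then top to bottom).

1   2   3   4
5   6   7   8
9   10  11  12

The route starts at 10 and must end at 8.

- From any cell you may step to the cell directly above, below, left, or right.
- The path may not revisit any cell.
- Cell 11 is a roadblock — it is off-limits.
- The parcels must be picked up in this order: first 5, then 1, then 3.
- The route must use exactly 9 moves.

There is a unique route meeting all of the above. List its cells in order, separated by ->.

The waypoints must appear in the order 5, 1, 3, with no cell reused.
Route from 10: left 1 to 9, up 2 to 1, right 1 to 2, down 1 to 6, right 1 to 7, up 1 to 3, right 1 to 4, down 1 to 8 — 9 moves in all.
Check: order respected (5 at step 2, 1 at step 3, 3 at step 7); 9 moves as required.

10 -> 9 -> 5 -> 1 -> 2 -> 6 -> 7 -> 3 -> 4 -> 8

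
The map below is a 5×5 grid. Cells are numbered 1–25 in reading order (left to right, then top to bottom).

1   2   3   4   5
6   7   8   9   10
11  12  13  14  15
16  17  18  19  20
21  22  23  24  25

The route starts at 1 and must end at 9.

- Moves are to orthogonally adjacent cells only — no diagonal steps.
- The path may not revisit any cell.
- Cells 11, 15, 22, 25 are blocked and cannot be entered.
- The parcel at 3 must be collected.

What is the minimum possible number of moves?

4

Any route passes through 3 somewhere between 1 and 9. Summing Manhattan distances along the two legs (1 → 3 → 9) gives a lower bound of 2 + 2 = 4 moves.
A route of 4 moves achieves this: 1 → 2 → 3 → 8 → 9.
Since 4 matches the lower bound, it is optimal.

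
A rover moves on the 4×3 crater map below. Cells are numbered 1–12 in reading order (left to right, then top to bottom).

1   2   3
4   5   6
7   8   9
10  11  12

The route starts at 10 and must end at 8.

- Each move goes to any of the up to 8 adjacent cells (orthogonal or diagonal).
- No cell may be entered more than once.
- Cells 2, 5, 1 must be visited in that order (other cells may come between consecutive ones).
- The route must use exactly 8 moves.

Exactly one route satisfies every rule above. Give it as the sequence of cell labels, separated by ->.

10 -> 11 -> 9 -> 6 -> 2 -> 5 -> 1 -> 4 -> 8

The waypoints must appear in the order 2, 5, 1, with no cell reused.
Route from 10: right to 11, up-right to 9, up to 6, up-left to 2, down to 5, up-left to 1, down to 4, down-right to 8 — 8 moves in all.
Check: order respected (2 at step 4, 5 at step 5, 1 at step 6); 8 moves as required.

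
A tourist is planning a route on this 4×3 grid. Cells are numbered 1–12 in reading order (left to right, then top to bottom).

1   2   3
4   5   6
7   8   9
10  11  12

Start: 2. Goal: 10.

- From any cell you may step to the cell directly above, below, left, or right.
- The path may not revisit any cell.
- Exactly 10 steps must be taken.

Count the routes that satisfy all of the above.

4

Need simple routes of exactly 10 moves from 2 to 10 (Manhattan distance 4, so 3 moves are spent on a detour and 3 undoing it).
Enumerating: 2 1 4 7 8 5 6 9 12 11 10 | 2 1 4 5 6 9 12 11 8 7 10 | 2 3 6 9 12 11 8 5 4 7 10 | 2 3 6 5 4 7 8 9 12 11 10.
That gives 4 routes.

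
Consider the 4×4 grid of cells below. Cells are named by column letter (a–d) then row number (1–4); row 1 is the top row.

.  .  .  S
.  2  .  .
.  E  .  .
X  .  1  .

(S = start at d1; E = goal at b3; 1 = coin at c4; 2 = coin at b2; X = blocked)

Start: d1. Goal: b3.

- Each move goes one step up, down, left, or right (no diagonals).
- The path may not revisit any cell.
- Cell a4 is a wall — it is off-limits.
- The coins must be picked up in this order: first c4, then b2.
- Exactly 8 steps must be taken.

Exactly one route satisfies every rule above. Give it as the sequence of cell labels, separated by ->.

The waypoints must appear in the order c4, b2, with no cell reused.
Route from d1: down 3 to d4, left 1 to c4, up 2 to c2, left 1 to b2, down 1 to b3 — 8 moves in all.
Check: order respected (1 at step 4, 2 at step 7); 8 moves as required.

d1 -> d2 -> d3 -> d4 -> c4 -> c3 -> c2 -> b2 -> b3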